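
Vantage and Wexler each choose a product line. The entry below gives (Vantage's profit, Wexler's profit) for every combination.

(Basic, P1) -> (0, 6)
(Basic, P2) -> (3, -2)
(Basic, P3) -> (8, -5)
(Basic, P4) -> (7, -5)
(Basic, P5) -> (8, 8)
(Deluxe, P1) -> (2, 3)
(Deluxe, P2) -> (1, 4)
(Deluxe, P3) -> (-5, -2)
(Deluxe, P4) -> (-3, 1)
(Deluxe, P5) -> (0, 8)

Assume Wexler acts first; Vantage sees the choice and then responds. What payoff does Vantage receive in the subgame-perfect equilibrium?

Vantage best-responds to each possible Wexler move:
- P1: BR = Deluxe, leader payoff 3.
- P2: BR = Basic, leader payoff -2.
- P3: BR = Basic, leader payoff -5.
- P4: BR = Basic, leader payoff -5.
- P5: BR = Basic, leader payoff 8.
Among 3, -2, -5, -5, 8, the best is 8 at P5. Subgame-perfect outcome: (Basic, P5) with payoffs (8, 8).

8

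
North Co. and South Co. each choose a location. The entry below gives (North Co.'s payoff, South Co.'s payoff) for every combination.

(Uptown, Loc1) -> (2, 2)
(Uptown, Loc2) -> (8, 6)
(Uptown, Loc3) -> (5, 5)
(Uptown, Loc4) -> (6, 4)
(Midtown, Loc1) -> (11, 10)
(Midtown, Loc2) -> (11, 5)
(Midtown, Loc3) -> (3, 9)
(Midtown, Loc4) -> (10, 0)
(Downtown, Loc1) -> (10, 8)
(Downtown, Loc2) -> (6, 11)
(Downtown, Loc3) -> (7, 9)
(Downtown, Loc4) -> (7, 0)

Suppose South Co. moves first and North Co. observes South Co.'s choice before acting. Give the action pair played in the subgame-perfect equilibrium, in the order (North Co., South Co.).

(Midtown, Loc1)

Solve by backward induction (South Co. leads).
- Loc1 → North Co. plays Midtown (best of 2, 11, 10); South Co. gets 10.
- Loc2 → North Co. plays Midtown (best of 8, 11, 6); South Co. gets 5.
- Loc3 → North Co. plays Downtown (best of 5, 3, 7); South Co. gets 9.
- Loc4 → North Co. plays Midtown (best of 6, 10, 7); South Co. gets 0.
Among 10, 5, 9, 0, the best is 10 at Loc1. Subgame-perfect outcome: (Midtown, Loc1) with payoffs (11, 10).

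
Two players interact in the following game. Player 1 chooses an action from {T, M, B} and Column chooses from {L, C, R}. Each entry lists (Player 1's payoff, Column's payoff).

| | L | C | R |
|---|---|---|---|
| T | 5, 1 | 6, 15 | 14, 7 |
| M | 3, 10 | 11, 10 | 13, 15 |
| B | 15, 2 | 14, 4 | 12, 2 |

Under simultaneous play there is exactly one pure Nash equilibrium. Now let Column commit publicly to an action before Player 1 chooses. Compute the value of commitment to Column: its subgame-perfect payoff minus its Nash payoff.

3

Player 1 best-responds to each possible Column move:
- L: Player 1 compares 5, 3, 15 and picks B; Column would get 2.
- C: Player 1 compares 6, 11, 14 and picks B; Column would get 4.
- R: Player 1 compares 14, 13, 12 and picks T; Column would get 7.
Column's induced payoffs are 2, 4, 7, so Column commits to R. Subgame-perfect outcome: (T, R) with payoffs (14, 7).
For the simultaneous game, intersect best replies.
Player 1's best replies: L→B; C→B; R→T.
Column's best replies: T→C; M→R; B→C.
The unique mutual best reply is (B, C), giving (14, 4).
Column's commitment gain: 7 − 4 = 3.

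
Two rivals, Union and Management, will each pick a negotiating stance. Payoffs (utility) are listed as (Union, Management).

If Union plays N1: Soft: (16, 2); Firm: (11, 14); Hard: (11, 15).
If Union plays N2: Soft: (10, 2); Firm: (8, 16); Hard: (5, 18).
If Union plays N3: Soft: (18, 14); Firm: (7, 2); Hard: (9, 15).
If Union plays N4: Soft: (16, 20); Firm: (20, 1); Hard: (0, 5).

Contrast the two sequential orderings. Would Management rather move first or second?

If Union leads: Management's best replies are N1→Hard, N2→Hard, N3→Hard, N4→Soft; Union's induced payoffs 11, 5, 9, 16; outcome (N4, Soft), payoffs (16, 20).
If Management leads: Union's best replies are Soft→N3, Firm→N4, Hard→N1; Management's induced payoffs 14, 1, 15; outcome (N1, Hard), payoffs (11, 15).
Management gets 15 moving first and 20 moving second, so Management prefers to move second.

second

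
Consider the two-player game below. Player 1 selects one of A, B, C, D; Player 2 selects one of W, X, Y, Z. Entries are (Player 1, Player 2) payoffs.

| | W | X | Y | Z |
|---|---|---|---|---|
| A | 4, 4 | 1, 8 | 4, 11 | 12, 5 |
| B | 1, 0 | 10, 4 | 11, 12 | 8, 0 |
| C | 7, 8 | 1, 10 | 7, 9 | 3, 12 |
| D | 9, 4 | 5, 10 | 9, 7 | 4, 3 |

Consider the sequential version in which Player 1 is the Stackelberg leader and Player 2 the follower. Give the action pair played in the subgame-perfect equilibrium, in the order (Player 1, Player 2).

Work backward from Player 2's decision.
- A: BR = Y, leader payoff 4.
- B: BR = Y, leader payoff 11.
- C: BR = Z, leader payoff 3.
- D: BR = X, leader payoff 5.
Among 4, 11, 3, 5, the best is 11 at B. Subgame-perfect outcome: (B, Y) with payoffs (11, 12).

(B, Y)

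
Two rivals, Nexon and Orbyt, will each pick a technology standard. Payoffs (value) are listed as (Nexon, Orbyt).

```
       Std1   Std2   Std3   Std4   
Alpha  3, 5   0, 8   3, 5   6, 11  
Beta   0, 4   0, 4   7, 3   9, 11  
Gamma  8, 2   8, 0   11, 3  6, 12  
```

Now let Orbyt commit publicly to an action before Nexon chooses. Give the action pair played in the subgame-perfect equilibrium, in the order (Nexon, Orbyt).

Work backward from Nexon's decision.
- Std1: BR = Gamma, leader payoff 2.
- Std2: BR = Gamma, leader payoff 0.
- Std3: BR = Gamma, leader payoff 3.
- Std4: BR = Beta, leader payoff 11.
Among 2, 0, 3, 11, the best is 11 at Std4. Subgame-perfect outcome: (Beta, Std4) with payoffs (9, 11).

(Beta, Std4)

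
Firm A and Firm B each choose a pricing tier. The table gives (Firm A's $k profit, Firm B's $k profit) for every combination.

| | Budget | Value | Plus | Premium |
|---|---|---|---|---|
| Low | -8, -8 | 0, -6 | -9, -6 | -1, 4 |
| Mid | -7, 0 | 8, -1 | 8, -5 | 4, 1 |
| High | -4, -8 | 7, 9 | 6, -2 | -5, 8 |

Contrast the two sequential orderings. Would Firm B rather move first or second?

second

If Firm A leads: Firm B's best replies are Low→Premium, Mid→Premium, High→Value; Firm A's induced payoffs -1, 4, 7; outcome (High, Value), payoffs (7, 9).
If Firm B leads: Firm A's best replies are Budget→High, Value→Mid, Plus→Mid, Premium→Mid; Firm B's induced payoffs -8, -1, -5, 1; outcome (Mid, Premium), payoffs (4, 1).
Firm B gets 1 moving first and 9 moving second, so Firm B prefers to move second.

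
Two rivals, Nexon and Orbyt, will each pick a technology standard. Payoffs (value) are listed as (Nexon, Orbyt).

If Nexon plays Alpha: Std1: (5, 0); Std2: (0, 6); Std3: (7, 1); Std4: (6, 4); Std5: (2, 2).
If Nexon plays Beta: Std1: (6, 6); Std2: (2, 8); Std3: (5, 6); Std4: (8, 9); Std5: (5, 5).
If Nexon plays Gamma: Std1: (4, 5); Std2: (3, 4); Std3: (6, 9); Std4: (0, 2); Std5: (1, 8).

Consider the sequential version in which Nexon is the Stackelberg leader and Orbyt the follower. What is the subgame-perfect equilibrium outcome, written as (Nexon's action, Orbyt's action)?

Backward induction with Nexon moving first.
- Alpha: BR = Std2, leader payoff 0.
- Beta: BR = Std4, leader payoff 8.
- Gamma: BR = Std3, leader payoff 6.
Among 0, 8, 6, the best is 8 at Beta. Subgame-perfect outcome: (Beta, Std4) with payoffs (8, 9).

(Beta, Std4)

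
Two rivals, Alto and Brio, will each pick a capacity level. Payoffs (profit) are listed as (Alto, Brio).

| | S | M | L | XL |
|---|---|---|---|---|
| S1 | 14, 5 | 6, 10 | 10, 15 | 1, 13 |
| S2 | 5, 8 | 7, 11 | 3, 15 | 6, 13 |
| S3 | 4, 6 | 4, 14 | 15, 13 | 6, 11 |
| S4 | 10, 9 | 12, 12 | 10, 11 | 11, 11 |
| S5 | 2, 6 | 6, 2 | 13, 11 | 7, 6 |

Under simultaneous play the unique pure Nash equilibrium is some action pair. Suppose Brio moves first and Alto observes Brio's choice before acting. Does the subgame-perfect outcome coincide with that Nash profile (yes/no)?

no

Solve by backward induction (Brio leads).
- S → Alto plays S1 (best of 14, 5, 4, 10, 2); Brio gets 5.
- M → Alto plays S4 (best of 6, 7, 4, 12, 6); Brio gets 12.
- L → Alto plays S3 (best of 10, 3, 15, 10, 13); Brio gets 13.
- XL → Alto plays S4 (best of 1, 6, 6, 11, 7); Brio gets 11.
Among 5, 12, 13, 11, the best is 13 at L. Subgame-perfect outcome: (S3, L) with payoffs (15, 13).
Under simultaneous play:
Alto's best replies: S→S1; M→S4; L→S3; XL→S4.
Brio's best replies: S1→L; S2→L; S3→M; S4→M; S5→L.
The unique mutual best reply is (S4, M), giving (12, 12).
Sequential outcome (S3, L) differs from the Nash profile (S4, M).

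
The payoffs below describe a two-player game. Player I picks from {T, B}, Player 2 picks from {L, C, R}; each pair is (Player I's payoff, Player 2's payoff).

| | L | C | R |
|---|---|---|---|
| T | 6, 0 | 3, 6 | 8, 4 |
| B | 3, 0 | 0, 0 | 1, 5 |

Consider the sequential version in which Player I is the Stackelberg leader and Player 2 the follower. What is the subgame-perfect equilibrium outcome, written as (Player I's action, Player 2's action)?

(T, C)

Player 2 best-responds to each possible Player I move:
- T: BR = C, leader payoff 3.
- B: BR = R, leader payoff 1.
Maximizing over 3, 1, Player I chooses T. Subgame-perfect outcome: (T, C) with payoffs (3, 6).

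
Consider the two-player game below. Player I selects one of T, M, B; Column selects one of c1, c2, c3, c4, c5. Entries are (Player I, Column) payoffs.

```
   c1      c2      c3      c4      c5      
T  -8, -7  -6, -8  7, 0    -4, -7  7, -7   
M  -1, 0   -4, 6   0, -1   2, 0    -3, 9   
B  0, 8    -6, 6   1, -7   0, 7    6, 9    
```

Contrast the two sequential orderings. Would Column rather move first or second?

first

If Player I leads: Column's best replies are T→c3, M→c5, B→c5; Player I's induced payoffs 7, -3, 6; outcome (T, c3), payoffs (7, 0).
If Column leads: Player I's best replies are c1→B, c2→M, c3→T, c4→M, c5→T; Column's induced payoffs 8, 6, 0, 0, -7; outcome (B, c1), payoffs (0, 8).
Column gets 8 moving first and 0 moving second, so Column prefers to move first.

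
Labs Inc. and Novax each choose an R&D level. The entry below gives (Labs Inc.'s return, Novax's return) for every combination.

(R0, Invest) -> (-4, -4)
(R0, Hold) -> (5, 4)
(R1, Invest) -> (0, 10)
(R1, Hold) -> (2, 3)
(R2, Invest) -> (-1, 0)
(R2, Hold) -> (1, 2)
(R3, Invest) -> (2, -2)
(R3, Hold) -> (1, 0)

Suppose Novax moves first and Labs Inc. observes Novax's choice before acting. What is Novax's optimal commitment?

Work backward from Labs Inc.'s decision.
- Invest: Labs Inc. compares -4, 0, -1, 2 and picks R3; Novax would get -2.
- Hold: Labs Inc. compares 5, 2, 1, 1 and picks R0; Novax would get 4.
Among -2, 4, the best is 4 at Hold. Subgame-perfect outcome: (R0, Hold) with payoffs (5, 4).

Hold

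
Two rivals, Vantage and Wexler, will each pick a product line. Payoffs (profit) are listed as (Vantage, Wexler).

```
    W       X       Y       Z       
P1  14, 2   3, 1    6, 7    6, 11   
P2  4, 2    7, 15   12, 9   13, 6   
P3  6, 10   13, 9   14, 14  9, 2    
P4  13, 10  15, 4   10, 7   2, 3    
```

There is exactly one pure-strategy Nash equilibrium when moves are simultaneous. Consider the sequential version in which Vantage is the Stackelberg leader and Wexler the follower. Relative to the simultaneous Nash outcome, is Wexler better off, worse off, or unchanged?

Solve by backward induction (Vantage leads).
- P1: BR = Z, leader payoff 6.
- P2: BR = X, leader payoff 7.
- P3: BR = Y, leader payoff 14.
- P4: BR = W, leader payoff 13.
Maximizing over 6, 7, 14, 13, Vantage chooses P3. Subgame-perfect outcome: (P3, Y) with payoffs (14, 14).
For the simultaneous game, intersect best replies.
Vantage's best replies: W→P1; X→P4; Y→P3; Z→P2.
Wexler's best replies: P1→Z; P2→X; P3→Y; P4→W.
Only (P3, Y) has each player best-responding; Nash payoffs (14, 14).
Wexler earns 14 sequentially versus 14 at the Nash outcome: unchanged.

unchanged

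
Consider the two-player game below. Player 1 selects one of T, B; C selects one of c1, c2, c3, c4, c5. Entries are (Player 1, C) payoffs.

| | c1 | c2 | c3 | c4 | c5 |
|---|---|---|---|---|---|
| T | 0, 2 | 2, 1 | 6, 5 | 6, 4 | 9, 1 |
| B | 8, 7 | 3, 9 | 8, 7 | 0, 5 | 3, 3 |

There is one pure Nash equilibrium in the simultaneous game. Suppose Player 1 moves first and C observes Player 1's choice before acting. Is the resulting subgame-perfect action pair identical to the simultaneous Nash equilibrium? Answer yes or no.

no

Backward induction with Player 1 moving first.
- T: BR = c3, leader payoff 6.
- B: BR = c2, leader payoff 3.
Among 6, 3, the best is 6 at T. Subgame-perfect outcome: (T, c3) with payoffs (6, 5).
For the simultaneous game, intersect best replies.
Player 1's best replies: c1→B; c2→B; c3→B; c4→T; c5→T.
C's best replies: T→c3; B→c2.
Only (B, c2) has each player best-responding; Nash payoffs (3, 9).
Sequential outcome (T, c3) differs from the Nash profile (B, c2).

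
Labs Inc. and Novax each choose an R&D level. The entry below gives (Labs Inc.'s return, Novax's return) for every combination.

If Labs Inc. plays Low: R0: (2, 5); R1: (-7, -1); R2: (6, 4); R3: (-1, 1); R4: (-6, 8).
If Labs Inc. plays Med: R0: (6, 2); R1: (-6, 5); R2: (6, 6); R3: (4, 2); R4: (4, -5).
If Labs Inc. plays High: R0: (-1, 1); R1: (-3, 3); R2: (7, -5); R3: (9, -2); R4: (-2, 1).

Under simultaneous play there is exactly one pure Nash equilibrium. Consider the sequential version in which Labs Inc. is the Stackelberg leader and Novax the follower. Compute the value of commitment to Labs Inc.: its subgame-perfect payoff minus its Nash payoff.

Novax best-responds to each possible Labs Inc. move:
- Low → Novax plays R4 (best of 5, -1, 4, 1, 8); Labs Inc. gets -6.
- Med → Novax plays R2 (best of 2, 5, 6, 2, -5); Labs Inc. gets 6.
- High → Novax plays R1 (best of 1, 3, -5, -2, 1); Labs Inc. gets -3.
Labs Inc.'s induced payoffs are -6, 6, -3, so Labs Inc. commits to Med. Subgame-perfect outcome: (Med, R2) with payoffs (6, 6).
Under simultaneous play:
Labs Inc.'s best replies: R0→Med; R1→High; R2→High; R3→High; R4→Med.
Novax's best replies: Low→R4; Med→R2; High→R1.
The unique mutual best reply is (High, R1), giving (-3, 3).
Labs Inc.'s commitment gain: 6 − -3 = 9.

9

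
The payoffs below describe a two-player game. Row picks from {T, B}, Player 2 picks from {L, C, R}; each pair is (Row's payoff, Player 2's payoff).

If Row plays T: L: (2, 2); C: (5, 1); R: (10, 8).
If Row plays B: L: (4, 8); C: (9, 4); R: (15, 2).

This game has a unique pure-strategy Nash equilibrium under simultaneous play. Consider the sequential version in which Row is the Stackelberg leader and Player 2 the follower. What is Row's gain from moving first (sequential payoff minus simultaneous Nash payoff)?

6

Work backward from Player 2's decision.
- T → Player 2 plays R (best of 2, 1, 8); Row gets 10.
- B → Player 2 plays L (best of 8, 4, 2); Row gets 4.
Among 10, 4, the best is 10 at T. Subgame-perfect outcome: (T, R) with payoffs (10, 8).
For the simultaneous game, intersect best replies.
Row's best replies: L→B; C→B; R→B.
Player 2's best replies: T→R; B→L.
Only (B, L) has each player best-responding; Nash payoffs (4, 8).
Row's commitment gain: 10 − 4 = 6.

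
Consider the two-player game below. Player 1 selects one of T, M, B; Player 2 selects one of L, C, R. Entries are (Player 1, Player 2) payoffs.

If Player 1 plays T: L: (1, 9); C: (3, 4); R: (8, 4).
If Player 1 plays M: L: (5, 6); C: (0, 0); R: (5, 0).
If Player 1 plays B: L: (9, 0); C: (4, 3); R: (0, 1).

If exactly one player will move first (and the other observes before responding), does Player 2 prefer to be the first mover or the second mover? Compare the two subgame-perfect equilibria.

second

If Player 1 leads: Player 2's best replies are T→L, M→L, B→C; Player 1's induced payoffs 1, 5, 4; outcome (M, L), payoffs (5, 6).
If Player 2 leads: Player 1's best replies are L→B, C→B, R→T; Player 2's induced payoffs 0, 3, 4; outcome (T, R), payoffs (8, 4).
Player 2 gets 4 moving first and 6 moving second, so Player 2 prefers to move second.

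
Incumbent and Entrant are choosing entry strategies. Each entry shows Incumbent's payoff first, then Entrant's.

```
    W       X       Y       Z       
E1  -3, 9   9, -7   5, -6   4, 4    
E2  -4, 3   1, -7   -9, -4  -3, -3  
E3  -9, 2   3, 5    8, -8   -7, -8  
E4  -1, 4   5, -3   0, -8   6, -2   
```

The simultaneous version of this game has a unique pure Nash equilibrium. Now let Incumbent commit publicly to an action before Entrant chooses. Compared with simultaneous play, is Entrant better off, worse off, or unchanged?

Work backward from Entrant's decision.
- E1 → Entrant plays W (best of 9, -7, -6, 4); Incumbent gets -3.
- E2 → Entrant plays W (best of 3, -7, -4, -3); Incumbent gets -4.
- E3 → Entrant plays X (best of 2, 5, -8, -8); Incumbent gets 3.
- E4 → Entrant plays W (best of 4, -3, -8, -2); Incumbent gets -1.
Incumbent's induced payoffs are -3, -4, 3, -1, so Incumbent commits to E3. Subgame-perfect outcome: (E3, X) with payoffs (3, 5).
Under simultaneous play:
Incumbent's best replies: W→E4; X→E1; Y→E3; Z→E4.
Entrant's best replies: E1→W; E2→W; E3→X; E4→W.
The unique mutual best reply is (E4, W), giving (-1, 4).
Entrant earns 5 sequentially versus 4 at the Nash outcome: better off.

better off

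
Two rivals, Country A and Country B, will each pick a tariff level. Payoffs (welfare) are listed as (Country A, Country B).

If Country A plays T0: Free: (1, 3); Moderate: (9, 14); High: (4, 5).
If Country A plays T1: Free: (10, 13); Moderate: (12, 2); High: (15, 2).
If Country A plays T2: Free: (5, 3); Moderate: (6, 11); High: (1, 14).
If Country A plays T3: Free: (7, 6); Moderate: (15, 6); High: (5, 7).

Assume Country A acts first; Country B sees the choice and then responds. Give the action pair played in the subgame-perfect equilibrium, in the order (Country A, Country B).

Country B best-responds to each possible Country A move:
- T0: BR = Moderate, leader payoff 9.
- T1: BR = Free, leader payoff 10.
- T2: BR = High, leader payoff 1.
- T3: BR = High, leader payoff 5.
Country A's induced payoffs are 9, 10, 1, 5, so Country A commits to T1. Subgame-perfect outcome: (T1, Free) with payoffs (10, 13).

(T1, Free)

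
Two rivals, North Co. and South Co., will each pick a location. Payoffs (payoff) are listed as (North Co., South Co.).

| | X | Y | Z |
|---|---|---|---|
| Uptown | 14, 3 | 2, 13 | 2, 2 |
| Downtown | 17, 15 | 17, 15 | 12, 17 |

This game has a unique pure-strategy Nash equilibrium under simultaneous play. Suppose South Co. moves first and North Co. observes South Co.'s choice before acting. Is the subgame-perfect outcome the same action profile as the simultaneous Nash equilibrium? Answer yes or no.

Solve by backward induction (South Co. leads).
- X → North Co. plays Downtown (best of 14, 17); South Co. gets 15.
- Y → North Co. plays Downtown (best of 2, 17); South Co. gets 15.
- Z → North Co. plays Downtown (best of 2, 12); South Co. gets 17.
South Co.'s induced payoffs are 15, 15, 17, so South Co. commits to Z. Subgame-perfect outcome: (Downtown, Z) with payoffs (12, 17).
For the simultaneous game, intersect best replies.
North Co.'s best replies: X→Downtown; Y→Downtown; Z→Downtown.
South Co.'s best replies: Uptown→Y; Downtown→Z.
Only (Downtown, Z) has each player best-responding; Nash payoffs (12, 17).
Sequential outcome (Downtown, Z) coincides with the Nash profile (Downtown, Z).

yes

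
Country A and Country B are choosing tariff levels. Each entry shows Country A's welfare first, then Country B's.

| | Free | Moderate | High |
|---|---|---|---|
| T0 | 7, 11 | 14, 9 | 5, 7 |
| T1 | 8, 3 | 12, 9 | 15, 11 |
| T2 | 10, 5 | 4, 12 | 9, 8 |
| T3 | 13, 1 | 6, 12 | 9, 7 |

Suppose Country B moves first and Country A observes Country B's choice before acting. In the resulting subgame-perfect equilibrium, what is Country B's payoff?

11

Country A best-responds to each possible Country B move:
- Free: BR = T3, leader payoff 1.
- Moderate: BR = T0, leader payoff 9.
- High: BR = T1, leader payoff 11.
Among 1, 9, 11, the best is 11 at High. Subgame-perfect outcome: (T1, High) with payoffs (15, 11).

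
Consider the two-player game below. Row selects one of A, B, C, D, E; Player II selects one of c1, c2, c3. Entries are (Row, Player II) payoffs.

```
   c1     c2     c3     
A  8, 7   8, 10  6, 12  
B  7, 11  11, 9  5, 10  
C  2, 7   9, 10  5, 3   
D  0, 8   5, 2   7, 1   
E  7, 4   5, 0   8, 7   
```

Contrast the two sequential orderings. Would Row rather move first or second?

If Row leads: Player II's best replies are A→c3, B→c1, C→c2, D→c1, E→c3; Row's induced payoffs 6, 7, 9, 0, 8; outcome (C, c2), payoffs (9, 10).
If Player II leads: Row's best replies are c1→A, c2→B, c3→E; Player II's induced payoffs 7, 9, 7; outcome (B, c2), payoffs (11, 9).
Row gets 9 moving first and 11 moving second, so Row prefers to move second.

second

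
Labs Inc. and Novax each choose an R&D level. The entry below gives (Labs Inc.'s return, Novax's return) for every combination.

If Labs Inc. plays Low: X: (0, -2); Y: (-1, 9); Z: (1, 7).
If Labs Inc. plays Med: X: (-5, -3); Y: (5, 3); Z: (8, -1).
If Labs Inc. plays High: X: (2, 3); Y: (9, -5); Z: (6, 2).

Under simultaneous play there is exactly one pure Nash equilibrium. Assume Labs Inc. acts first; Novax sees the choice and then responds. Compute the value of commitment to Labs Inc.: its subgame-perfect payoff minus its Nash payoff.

3

Backward induction with Labs Inc. moving first.
- Low: Novax compares -2, 9, 7 and picks Y; Labs Inc. would get -1.
- Med: Novax compares -3, 3, -1 and picks Y; Labs Inc. would get 5.
- High: Novax compares 3, -5, 2 and picks X; Labs Inc. would get 2.
Among -1, 5, 2, the best is 5 at Med. Subgame-perfect outcome: (Med, Y) with payoffs (5, 3).
Under simultaneous play:
Labs Inc.'s best replies: X→High; Y→High; Z→Med.
Novax's best replies: Low→Y; Med→Y; High→X.
Only (High, X) has each player best-responding; Nash payoffs (2, 3).
Labs Inc.'s commitment gain: 5 − 2 = 3.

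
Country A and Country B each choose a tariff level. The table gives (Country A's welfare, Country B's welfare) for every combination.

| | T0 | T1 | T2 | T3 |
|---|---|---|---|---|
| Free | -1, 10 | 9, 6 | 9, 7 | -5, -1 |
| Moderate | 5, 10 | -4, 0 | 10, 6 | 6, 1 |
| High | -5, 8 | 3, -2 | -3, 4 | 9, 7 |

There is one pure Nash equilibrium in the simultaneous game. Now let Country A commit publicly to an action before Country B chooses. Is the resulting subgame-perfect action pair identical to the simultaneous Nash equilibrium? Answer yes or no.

yes

Work backward from Country B's decision.
- Free: Country B compares 10, 6, 7, -1 and picks T0; Country A would get -1.
- Moderate: Country B compares 10, 0, 6, 1 and picks T0; Country A would get 5.
- High: Country B compares 8, -2, 4, 7 and picks T0; Country A would get -5.
Country A's induced payoffs are -1, 5, -5, so Country A commits to Moderate. Subgame-perfect outcome: (Moderate, T0) with payoffs (5, 10).
For the simultaneous game, intersect best replies.
Country A's best replies: T0→Moderate; T1→Free; T2→Moderate; T3→High.
Country B's best replies: Free→T0; Moderate→T0; High→T0.
The unique mutual best reply is (Moderate, T0), giving (5, 10).
Sequential outcome (Moderate, T0) coincides with the Nash profile (Moderate, T0).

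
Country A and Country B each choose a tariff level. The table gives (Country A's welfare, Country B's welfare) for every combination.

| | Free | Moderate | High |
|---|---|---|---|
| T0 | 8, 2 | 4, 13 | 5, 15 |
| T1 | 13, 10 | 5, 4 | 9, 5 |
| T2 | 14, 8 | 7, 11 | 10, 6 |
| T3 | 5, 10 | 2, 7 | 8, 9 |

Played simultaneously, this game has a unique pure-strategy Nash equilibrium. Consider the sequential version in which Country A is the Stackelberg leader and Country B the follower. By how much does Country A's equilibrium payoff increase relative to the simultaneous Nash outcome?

Country B best-responds to each possible Country A move:
- T0: Country B compares 2, 13, 15 and picks High; Country A would get 5.
- T1: Country B compares 10, 4, 5 and picks Free; Country A would get 13.
- T2: Country B compares 8, 11, 6 and picks Moderate; Country A would get 7.
- T3: Country B compares 10, 7, 9 and picks Free; Country A would get 5.
Country A's induced payoffs are 5, 13, 7, 5, so Country A commits to T1. Subgame-perfect outcome: (T1, Free) with payoffs (13, 10).
For the simultaneous game, intersect best replies.
Country A's best replies: Free→T2; Moderate→T2; High→T2.
Country B's best replies: T0→High; T1→Free; T2→Moderate; T3→Free.
The unique mutual best reply is (T2, Moderate), giving (7, 11).
Country A's commitment gain: 13 − 7 = 6.

6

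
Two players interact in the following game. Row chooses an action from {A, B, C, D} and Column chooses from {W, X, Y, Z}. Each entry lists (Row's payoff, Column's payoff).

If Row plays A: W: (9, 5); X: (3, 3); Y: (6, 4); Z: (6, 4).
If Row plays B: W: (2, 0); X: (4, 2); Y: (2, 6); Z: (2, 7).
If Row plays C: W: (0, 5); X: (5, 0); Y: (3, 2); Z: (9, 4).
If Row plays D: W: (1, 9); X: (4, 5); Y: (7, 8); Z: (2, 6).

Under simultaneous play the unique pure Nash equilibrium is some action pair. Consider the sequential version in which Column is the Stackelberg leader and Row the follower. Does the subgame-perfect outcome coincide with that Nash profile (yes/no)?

no

Row best-responds to each possible Column move:
- W: BR = A, leader payoff 5.
- X: BR = C, leader payoff 0.
- Y: BR = D, leader payoff 8.
- Z: BR = C, leader payoff 4.
Maximizing over 5, 0, 8, 4, Column chooses Y. Subgame-perfect outcome: (D, Y) with payoffs (7, 8).
For the simultaneous game, intersect best replies.
Row's best replies: W→A; X→C; Y→D; Z→C.
Column's best replies: A→W; B→Z; C→W; D→W.
The unique mutual best reply is (A, W), giving (9, 5).
Sequential outcome (D, Y) differs from the Nash profile (A, W).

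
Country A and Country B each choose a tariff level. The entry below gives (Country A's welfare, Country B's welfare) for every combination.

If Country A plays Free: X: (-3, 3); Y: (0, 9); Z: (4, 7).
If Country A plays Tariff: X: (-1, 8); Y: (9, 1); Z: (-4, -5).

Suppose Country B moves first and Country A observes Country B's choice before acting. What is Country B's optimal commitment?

Country A best-responds to each possible Country B move:
- X: BR = Tariff, leader payoff 8.
- Y: BR = Tariff, leader payoff 1.
- Z: BR = Free, leader payoff 7.
Among 8, 1, 7, the best is 8 at X. Subgame-perfect outcome: (Tariff, X) with payoffs (-1, 8).

X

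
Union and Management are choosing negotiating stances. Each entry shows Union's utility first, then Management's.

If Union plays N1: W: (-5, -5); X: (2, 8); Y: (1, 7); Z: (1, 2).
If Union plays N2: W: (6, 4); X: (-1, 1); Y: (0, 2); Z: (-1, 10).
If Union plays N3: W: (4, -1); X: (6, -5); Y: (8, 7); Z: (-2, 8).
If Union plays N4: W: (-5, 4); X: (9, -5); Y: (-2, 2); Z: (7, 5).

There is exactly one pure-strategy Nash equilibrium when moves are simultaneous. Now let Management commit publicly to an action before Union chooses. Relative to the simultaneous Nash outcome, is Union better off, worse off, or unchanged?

Union best-responds to each possible Management move:
- W → Union plays N2 (best of -5, 6, 4, -5); Management gets 4.
- X → Union plays N4 (best of 2, -1, 6, 9); Management gets -5.
- Y → Union plays N3 (best of 1, 0, 8, -2); Management gets 7.
- Z → Union plays N4 (best of 1, -1, -2, 7); Management gets 5.
Management's induced payoffs are 4, -5, 7, 5, so Management commits to Y. Subgame-perfect outcome: (N3, Y) with payoffs (8, 7).
Now find the simultaneous Nash equilibrium.
Union's best replies: W→N2; X→N4; Y→N3; Z→N4.
Management's best replies: N1→X; N2→Z; N3→Z; N4→Z.
Only (N4, Z) has each player best-responding; Nash payoffs (7, 5).
Union earns 8 sequentially versus 7 at the Nash outcome: better off.

better off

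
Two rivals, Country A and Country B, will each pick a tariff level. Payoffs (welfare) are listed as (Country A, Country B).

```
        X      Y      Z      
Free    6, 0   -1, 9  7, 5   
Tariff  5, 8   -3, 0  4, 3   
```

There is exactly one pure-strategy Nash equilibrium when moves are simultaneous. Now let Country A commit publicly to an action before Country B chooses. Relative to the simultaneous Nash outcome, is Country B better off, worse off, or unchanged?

Work backward from Country B's decision.
- Free: BR = Y, leader payoff -1.
- Tariff: BR = X, leader payoff 5.
Maximizing over -1, 5, Country A chooses Tariff. Subgame-perfect outcome: (Tariff, X) with payoffs (5, 8).
Under simultaneous play:
Country A's best replies: X→Free; Y→Free; Z→Free.
Country B's best replies: Free→Y; Tariff→X.
The unique mutual best reply is (Free, Y), giving (-1, 9).
Country B earns 8 sequentially versus 9 at the Nash outcome: worse off.

worse off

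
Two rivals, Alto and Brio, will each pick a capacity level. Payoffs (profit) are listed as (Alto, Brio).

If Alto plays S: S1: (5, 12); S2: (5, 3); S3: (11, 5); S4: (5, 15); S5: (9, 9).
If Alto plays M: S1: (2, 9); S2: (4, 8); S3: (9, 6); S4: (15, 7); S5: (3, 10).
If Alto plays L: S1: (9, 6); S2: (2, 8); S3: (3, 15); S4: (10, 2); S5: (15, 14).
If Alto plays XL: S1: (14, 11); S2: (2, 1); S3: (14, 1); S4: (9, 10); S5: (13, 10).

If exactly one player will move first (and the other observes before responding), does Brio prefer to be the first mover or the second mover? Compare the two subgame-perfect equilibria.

first

If Alto leads: Brio's best replies are S→S4, M→S5, L→S3, XL→S1; Alto's induced payoffs 5, 3, 3, 14; outcome (XL, S1), payoffs (14, 11).
If Brio leads: Alto's best replies are S1→XL, S2→S, S3→XL, S4→M, S5→L; Brio's induced payoffs 11, 3, 1, 7, 14; outcome (L, S5), payoffs (15, 14).
Brio gets 14 moving first and 11 moving second, so Brio prefers to move first.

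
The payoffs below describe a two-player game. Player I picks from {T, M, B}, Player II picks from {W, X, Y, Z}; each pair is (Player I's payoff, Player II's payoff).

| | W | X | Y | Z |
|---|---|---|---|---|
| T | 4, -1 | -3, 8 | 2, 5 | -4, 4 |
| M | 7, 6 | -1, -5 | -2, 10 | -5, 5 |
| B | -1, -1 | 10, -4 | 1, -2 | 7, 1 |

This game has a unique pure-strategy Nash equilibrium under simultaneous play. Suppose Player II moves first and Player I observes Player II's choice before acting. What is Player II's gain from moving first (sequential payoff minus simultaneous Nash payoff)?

Backward induction with Player II moving first.
- W: Player I compares 4, 7, -1 and picks M; Player II would get 6.
- X: Player I compares -3, -1, 10 and picks B; Player II would get -4.
- Y: Player I compares 2, -2, 1 and picks T; Player II would get 5.
- Z: Player I compares -4, -5, 7 and picks B; Player II would get 1.
Maximizing over 6, -4, 5, 1, Player II chooses W. Subgame-perfect outcome: (M, W) with payoffs (7, 6).
Now find the simultaneous Nash equilibrium.
Player I's best replies: W→M; X→B; Y→T; Z→B.
Player II's best replies: T→X; M→Y; B→Z.
The unique mutual best reply is (B, Z), giving (7, 1).
Player II's commitment gain: 6 − 1 = 5.

5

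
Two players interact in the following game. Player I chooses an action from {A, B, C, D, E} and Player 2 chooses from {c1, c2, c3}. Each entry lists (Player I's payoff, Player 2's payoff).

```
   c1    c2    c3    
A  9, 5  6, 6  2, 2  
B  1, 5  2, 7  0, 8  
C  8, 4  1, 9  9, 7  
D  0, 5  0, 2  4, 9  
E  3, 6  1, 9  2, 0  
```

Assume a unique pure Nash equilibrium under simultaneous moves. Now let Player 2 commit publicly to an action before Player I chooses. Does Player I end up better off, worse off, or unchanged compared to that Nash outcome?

Backward induction with Player 2 moving first.
- c1: Player I compares 9, 1, 8, 0, 3 and picks A; Player 2 would get 5.
- c2: Player I compares 6, 2, 1, 0, 1 and picks A; Player 2 would get 6.
- c3: Player I compares 2, 0, 9, 4, 2 and picks C; Player 2 would get 7.
Maximizing over 5, 6, 7, Player 2 chooses c3. Subgame-perfect outcome: (C, c3) with payoffs (9, 7).
Now find the simultaneous Nash equilibrium.
Player I's best replies: c1→A; c2→A; c3→C.
Player 2's best replies: A→c2; B→c3; C→c2; D→c3; E→c2.
Only (A, c2) has each player best-responding; Nash payoffs (6, 6).
Player I earns 9 sequentially versus 6 at the Nash outcome: better off.

better off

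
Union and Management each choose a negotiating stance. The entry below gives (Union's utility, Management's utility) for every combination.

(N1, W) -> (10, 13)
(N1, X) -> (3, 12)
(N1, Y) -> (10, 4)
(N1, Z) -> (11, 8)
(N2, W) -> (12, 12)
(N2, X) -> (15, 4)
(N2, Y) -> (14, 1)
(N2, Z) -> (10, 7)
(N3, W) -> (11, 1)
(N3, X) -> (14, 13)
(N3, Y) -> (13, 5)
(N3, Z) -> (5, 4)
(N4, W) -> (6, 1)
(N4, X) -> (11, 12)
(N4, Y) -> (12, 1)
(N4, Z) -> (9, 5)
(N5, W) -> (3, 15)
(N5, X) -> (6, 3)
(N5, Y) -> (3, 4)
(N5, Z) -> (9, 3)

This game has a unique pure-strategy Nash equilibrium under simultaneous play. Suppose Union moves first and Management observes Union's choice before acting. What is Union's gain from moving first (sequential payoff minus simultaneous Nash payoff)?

Work backward from Management's decision.
- N1 → Management plays W (best of 13, 12, 4, 8); Union gets 10.
- N2 → Management plays W (best of 12, 4, 1, 7); Union gets 12.
- N3 → Management plays X (best of 1, 13, 5, 4); Union gets 14.
- N4 → Management plays X (best of 1, 12, 1, 5); Union gets 11.
- N5 → Management plays W (best of 15, 3, 4, 3); Union gets 3.
Maximizing over 10, 12, 14, 11, 3, Union chooses N3. Subgame-perfect outcome: (N3, X) with payoffs (14, 13).
Now find the simultaneous Nash equilibrium.
Union's best replies: W→N2; X→N2; Y→N2; Z→N1.
Management's best replies: N1→W; N2→W; N3→X; N4→X; N5→W.
The unique mutual best reply is (N2, W), giving (12, 12).
Union's commitment gain: 14 − 12 = 2.

2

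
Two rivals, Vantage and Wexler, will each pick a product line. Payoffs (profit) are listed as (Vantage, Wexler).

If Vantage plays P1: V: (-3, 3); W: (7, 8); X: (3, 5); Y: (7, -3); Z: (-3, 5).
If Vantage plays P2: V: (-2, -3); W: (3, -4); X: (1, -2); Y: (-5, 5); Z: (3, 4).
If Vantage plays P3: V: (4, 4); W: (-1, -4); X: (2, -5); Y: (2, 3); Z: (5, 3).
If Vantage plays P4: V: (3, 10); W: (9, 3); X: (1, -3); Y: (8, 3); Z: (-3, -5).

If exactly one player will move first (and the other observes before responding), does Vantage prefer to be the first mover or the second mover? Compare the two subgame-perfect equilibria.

first

If Vantage leads: Wexler's best replies are P1→W, P2→Y, P3→V, P4→V; Vantage's induced payoffs 7, -5, 4, 3; outcome (P1, W), payoffs (7, 8).
If Wexler leads: Vantage's best replies are V→P3, W→P4, X→P1, Y→P4, Z→P3; Wexler's induced payoffs 4, 3, 5, 3, 3; outcome (P1, X), payoffs (3, 5).
Vantage gets 7 moving first and 3 moving second, so Vantage prefers to move first.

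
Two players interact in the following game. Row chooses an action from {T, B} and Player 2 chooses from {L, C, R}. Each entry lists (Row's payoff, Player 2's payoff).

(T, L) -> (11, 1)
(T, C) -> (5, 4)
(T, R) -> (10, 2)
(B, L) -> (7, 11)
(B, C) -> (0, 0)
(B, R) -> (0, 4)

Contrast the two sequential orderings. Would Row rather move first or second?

first

If Row leads: Player 2's best replies are T→C, B→L; Row's induced payoffs 5, 7; outcome (B, L), payoffs (7, 11).
If Player 2 leads: Row's best replies are L→T, C→T, R→T; Player 2's induced payoffs 1, 4, 2; outcome (T, C), payoffs (5, 4).
Row gets 7 moving first and 5 moving second, so Row prefers to move first.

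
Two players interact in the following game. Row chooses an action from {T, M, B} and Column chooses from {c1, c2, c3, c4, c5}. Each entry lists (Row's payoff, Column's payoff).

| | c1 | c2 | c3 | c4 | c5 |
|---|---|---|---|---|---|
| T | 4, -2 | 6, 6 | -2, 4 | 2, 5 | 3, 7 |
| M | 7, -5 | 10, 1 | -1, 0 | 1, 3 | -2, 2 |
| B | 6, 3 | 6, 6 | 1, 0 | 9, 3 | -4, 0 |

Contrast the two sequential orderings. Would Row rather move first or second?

first

If Row leads: Column's best replies are T→c5, M→c4, B→c2; Row's induced payoffs 3, 1, 6; outcome (B, c2), payoffs (6, 6).
If Column leads: Row's best replies are c1→M, c2→M, c3→B, c4→B, c5→T; Column's induced payoffs -5, 1, 0, 3, 7; outcome (T, c5), payoffs (3, 7).
Row gets 6 moving first and 3 moving second, so Row prefers to move first.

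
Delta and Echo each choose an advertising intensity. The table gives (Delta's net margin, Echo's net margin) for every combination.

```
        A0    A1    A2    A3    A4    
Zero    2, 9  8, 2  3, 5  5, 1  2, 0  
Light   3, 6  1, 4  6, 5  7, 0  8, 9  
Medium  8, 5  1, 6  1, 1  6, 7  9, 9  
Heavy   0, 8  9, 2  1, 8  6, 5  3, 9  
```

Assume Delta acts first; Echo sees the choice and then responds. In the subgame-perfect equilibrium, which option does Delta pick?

Medium

Solve by backward induction (Delta leads).
- Zero: BR = A0, leader payoff 2.
- Light: BR = A4, leader payoff 8.
- Medium: BR = A4, leader payoff 9.
- Heavy: BR = A4, leader payoff 3.
Maximizing over 2, 8, 9, 3, Delta chooses Medium. Subgame-perfect outcome: (Medium, A4) with payoffs (9, 9).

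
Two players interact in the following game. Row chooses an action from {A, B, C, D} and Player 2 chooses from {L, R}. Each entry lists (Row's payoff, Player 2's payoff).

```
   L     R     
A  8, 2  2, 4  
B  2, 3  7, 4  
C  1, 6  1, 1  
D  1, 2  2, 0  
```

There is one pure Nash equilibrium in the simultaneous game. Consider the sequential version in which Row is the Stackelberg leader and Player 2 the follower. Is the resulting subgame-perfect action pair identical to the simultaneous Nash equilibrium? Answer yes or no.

Work backward from Player 2's decision.
- A → Player 2 plays R (best of 2, 4); Row gets 2.
- B → Player 2 plays R (best of 3, 4); Row gets 7.
- C → Player 2 plays L (best of 6, 1); Row gets 1.
- D → Player 2 plays L (best of 2, 0); Row gets 1.
Maximizing over 2, 7, 1, 1, Row chooses B. Subgame-perfect outcome: (B, R) with payoffs (7, 4).
Under simultaneous play:
Row's best replies: L→A; R→B.
Player 2's best replies: A→R; B→R; C→L; D→L.
Only (B, R) has each player best-responding; Nash payoffs (7, 4).
Sequential outcome (B, R) coincides with the Nash profile (B, R).

yes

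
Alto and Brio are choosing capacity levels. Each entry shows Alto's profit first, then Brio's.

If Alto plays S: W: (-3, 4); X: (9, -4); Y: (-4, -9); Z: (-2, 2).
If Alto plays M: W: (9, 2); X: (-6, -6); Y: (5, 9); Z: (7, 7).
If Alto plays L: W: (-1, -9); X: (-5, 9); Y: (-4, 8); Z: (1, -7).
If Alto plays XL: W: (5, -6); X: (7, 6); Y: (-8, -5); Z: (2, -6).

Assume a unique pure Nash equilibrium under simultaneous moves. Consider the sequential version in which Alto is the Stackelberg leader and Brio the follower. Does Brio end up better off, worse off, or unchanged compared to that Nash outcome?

Backward induction with Alto moving first.
- S: Brio compares 4, -4, -9, 2 and picks W; Alto would get -3.
- M: Brio compares 2, -6, 9, 7 and picks Y; Alto would get 5.
- L: Brio compares -9, 9, 8, -7 and picks X; Alto would get -5.
- XL: Brio compares -6, 6, -5, -6 and picks X; Alto would get 7.
Maximizing over -3, 5, -5, 7, Alto chooses XL. Subgame-perfect outcome: (XL, X) with payoffs (7, 6).
Under simultaneous play:
Alto's best replies: W→M; X→S; Y→M; Z→M.
Brio's best replies: S→W; M→Y; L→X; XL→X.
The unique mutual best reply is (M, Y), giving (5, 9).
Brio earns 6 sequentially versus 9 at the Nash outcome: worse off.

worse off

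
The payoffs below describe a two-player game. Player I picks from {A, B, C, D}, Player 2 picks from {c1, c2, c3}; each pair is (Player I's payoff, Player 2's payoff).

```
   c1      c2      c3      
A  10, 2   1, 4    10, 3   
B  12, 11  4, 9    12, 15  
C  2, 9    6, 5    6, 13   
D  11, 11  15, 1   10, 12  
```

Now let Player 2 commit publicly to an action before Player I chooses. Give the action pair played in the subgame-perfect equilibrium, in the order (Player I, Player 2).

Work backward from Player I's decision.
- c1: BR = B, leader payoff 11.
- c2: BR = D, leader payoff 1.
- c3: BR = B, leader payoff 15.
Player 2's induced payoffs are 11, 1, 15, so Player 2 commits to c3. Subgame-perfect outcome: (B, c3) with payoffs (12, 15).

(B, c3)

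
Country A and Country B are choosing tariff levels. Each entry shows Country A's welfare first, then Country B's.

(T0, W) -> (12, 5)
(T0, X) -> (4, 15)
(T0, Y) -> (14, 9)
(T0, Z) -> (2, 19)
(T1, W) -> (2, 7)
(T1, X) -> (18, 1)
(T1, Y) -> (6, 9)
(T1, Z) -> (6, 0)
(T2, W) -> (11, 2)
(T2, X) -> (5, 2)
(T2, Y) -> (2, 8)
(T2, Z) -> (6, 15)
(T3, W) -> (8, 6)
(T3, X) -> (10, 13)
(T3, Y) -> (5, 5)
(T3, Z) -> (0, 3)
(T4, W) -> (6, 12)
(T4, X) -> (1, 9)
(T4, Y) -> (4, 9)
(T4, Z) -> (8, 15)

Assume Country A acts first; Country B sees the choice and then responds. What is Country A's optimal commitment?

T3

Country B best-responds to each possible Country A move:
- T0: Country B compares 5, 15, 9, 19 and picks Z; Country A would get 2.
- T1: Country B compares 7, 1, 9, 0 and picks Y; Country A would get 6.
- T2: Country B compares 2, 2, 8, 15 and picks Z; Country A would get 6.
- T3: Country B compares 6, 13, 5, 3 and picks X; Country A would get 10.
- T4: Country B compares 12, 9, 9, 15 and picks Z; Country A would get 8.
Maximizing over 2, 6, 6, 10, 8, Country A chooses T3. Subgame-perfect outcome: (T3, X) with payoffs (10, 13).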